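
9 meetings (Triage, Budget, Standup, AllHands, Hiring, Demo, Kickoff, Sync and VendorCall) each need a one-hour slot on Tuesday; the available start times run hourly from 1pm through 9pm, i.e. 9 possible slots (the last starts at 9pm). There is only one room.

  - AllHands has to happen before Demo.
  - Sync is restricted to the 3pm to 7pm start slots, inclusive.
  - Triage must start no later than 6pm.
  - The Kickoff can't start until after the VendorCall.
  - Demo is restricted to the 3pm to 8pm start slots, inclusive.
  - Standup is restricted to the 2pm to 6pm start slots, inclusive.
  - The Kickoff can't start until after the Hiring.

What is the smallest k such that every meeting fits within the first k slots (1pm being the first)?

9 slots

The precedence chain requires at least 2 distinct slots.
With at most 1 per slot and 9 meetings, at least 9 slots are needed.
Demo can't be placed before 3pm — that is slot 3 counting from 1pm — so the schedule must run through at least 3 slots.
9 works (last occupied slot: 9pm): for example Demo=4pm; VendorCall=7pm; Sync=3pm; Kickoff=8pm; Standup=2pm; Hiring=6pm; Budget=9pm; Triage=5pm; AllHands=1pm.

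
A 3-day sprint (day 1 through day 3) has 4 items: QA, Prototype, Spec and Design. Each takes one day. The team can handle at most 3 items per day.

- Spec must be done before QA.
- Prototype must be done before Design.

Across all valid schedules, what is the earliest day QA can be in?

Precedence pushes QA to at least day 2.
QA at day 2 is achievable: Design in day 2, QA in day 2, Spec in day 1, Prototype in day 1.

day 2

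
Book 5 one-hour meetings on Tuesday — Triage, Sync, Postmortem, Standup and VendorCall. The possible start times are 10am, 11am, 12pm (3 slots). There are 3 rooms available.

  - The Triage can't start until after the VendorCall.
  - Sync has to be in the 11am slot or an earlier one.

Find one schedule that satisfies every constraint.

VendorCall=10am; Standup=11am; Postmortem=10am; Sync=10am; Triage=11am

Checking: VendorCall(10am) before Triage(11am); Sync=10am in [10am,11am]; max 3 per slot (cap 3).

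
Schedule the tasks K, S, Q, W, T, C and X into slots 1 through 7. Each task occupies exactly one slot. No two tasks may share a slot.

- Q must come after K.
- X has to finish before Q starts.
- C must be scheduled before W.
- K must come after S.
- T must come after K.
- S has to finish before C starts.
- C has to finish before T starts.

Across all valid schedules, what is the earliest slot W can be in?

Precedence pushes W to at least 3.
W at 3 is achievable: Q -> 6, T -> 7, S -> 1, C -> 2, K -> 4, W -> 3, X -> 5.

3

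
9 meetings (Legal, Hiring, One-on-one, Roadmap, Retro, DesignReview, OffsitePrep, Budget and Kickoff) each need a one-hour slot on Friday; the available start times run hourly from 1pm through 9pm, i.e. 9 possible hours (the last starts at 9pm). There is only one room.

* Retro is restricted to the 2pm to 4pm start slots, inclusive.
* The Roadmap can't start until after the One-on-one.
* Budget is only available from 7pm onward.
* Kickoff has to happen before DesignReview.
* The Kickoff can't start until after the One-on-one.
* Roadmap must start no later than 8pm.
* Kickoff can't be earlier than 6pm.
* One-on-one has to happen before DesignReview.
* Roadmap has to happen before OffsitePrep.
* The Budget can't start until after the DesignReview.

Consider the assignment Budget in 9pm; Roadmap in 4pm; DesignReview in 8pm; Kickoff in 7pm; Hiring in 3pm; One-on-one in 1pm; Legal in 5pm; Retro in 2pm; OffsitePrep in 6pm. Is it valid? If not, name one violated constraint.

Valid

Retro is restricted to the 2pm to 4pm start slots, inclusive — holds.
Budget is only available from 7pm onward — holds.
Kickoff can't be earlier than 6pm — holds.
The Kickoff can't start until after the One-on-one — holds.
Kickoff has to happen before DesignReview — holds.
The Roadmap can't start until after the One-on-one — holds.
Roadmap must start no later than 8pm — holds.
There is only one room — holds.
The Budget can't start until after the DesignReview — holds.
Roadmap has to happen before OffsitePrep — holds.
One-on-one has to happen before DesignReview — holds.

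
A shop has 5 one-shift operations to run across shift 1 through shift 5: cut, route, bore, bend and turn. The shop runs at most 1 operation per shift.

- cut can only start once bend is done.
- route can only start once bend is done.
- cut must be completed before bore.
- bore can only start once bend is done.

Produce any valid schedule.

bore=shift 3; bend=shift 1; turn=shift 5; cut=shift 2; route=shift 4

Checking: cut(shift 2) before bore(shift 3); bend(shift 1) before bore(shift 3); bend(shift 1) before cut(shift 2); bend(shift 1) before route(shift 4); max 1 per shift (cap 1).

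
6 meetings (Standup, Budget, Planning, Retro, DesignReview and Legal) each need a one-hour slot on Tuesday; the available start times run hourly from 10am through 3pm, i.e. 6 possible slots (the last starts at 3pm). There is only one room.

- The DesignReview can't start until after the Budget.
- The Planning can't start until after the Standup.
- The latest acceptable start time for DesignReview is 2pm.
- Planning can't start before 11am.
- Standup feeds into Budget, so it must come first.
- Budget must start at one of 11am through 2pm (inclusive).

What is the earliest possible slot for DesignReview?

12pm

Precedence pushes DesignReview to at least 12pm; DesignReview's own window allows nothing later than 2pm.
DesignReview at 12pm is achievable: DesignReview -> 12pm; Planning -> 1pm; Retro -> 2pm; Budget -> 11am; Legal -> 3pm; Standup -> 10am.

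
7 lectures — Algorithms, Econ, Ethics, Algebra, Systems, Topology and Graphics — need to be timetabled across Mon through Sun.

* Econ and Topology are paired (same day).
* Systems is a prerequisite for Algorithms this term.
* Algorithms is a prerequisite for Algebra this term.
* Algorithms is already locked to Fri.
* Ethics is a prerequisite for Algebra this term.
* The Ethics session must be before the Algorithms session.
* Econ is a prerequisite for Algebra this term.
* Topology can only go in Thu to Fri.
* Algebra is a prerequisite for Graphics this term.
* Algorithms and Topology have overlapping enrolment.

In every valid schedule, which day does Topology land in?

Thu

Topology's window is Thu–Fri.
Algorithms is fixed at Fri, and Topology can't share a day with Algorithms.
So Topology must be Thu.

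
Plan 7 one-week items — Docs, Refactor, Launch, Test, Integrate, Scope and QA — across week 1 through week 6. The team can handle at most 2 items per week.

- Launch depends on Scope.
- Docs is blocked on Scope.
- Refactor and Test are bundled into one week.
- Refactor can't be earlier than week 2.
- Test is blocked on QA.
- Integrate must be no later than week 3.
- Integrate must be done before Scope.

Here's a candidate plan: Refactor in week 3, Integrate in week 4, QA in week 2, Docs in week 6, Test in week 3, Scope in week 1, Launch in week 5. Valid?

No — it violates: Integrate must be done before Scope

Docs is blocked on Scope — holds.
Test is blocked on QA — holds.
The team can handle at most 2 items per week — holds.
Launch depends on Scope — holds.
Refactor and Test are bundled into one week — holds.
Integrate must be done before Scope — violated.
Integrate must be no later than week 3 — violated.
Refactor can't be earlier than week 2 — holds.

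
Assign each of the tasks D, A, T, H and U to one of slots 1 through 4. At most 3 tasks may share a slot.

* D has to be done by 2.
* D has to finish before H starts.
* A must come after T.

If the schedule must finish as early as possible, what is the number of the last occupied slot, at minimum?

slot 2

The precedence chain requires at least 2 distinct slots.
With at most 3 per slot and 5 tasks, at least 2 slots are needed.
2 works (last occupied slot: 2): for example A=2, H=2, U=1, T=1, D=1.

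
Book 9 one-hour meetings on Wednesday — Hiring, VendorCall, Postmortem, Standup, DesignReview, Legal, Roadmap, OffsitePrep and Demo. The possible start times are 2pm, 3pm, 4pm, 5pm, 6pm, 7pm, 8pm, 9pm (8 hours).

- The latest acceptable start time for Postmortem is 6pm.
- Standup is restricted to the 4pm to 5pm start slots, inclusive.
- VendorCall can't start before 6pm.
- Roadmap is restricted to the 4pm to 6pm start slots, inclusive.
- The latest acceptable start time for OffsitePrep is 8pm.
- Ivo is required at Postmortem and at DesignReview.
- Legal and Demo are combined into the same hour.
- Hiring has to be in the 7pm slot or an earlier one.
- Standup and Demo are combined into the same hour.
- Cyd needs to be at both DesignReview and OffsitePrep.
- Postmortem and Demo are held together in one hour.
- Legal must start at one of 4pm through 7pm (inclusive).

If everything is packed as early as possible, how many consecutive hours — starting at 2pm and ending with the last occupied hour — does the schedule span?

VendorCall can't be placed before 6pm — that is hour 5 counting from 2pm — so the schedule must run through at least 5 hours.
5 works (last occupied hour: 6pm): for example Roadmap in 4pm, Legal in 4pm, DesignReview in 2pm, VendorCall in 6pm, OffsitePrep in 3pm, Demo in 4pm, Standup in 4pm, Hiring in 2pm, Postmortem in 4pm.

5 hours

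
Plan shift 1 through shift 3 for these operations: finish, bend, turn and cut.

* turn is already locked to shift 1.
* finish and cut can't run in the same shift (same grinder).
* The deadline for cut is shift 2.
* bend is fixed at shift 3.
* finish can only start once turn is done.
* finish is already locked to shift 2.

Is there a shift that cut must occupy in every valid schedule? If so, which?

cut's window is shift 1–shift 2.
finish is fixed at shift 2, and cut can't share a shift with finish.
So cut must be shift 1.

shift 1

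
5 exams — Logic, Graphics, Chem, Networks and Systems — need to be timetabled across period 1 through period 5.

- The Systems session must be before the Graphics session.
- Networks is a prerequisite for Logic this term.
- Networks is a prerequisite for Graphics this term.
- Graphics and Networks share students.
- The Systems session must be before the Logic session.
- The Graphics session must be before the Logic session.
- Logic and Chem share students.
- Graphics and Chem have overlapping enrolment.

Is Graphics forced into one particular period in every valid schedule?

Graphics can be period 2 (e.g. Graphics -> period 2, Logic -> period 3, Chem -> period 1, Networks -> period 1, Systems -> period 1) or period 3 (e.g. Systems=period 1, Chem=period 1, Graphics=period 3, Logic=period 4, Networks=period 1).

No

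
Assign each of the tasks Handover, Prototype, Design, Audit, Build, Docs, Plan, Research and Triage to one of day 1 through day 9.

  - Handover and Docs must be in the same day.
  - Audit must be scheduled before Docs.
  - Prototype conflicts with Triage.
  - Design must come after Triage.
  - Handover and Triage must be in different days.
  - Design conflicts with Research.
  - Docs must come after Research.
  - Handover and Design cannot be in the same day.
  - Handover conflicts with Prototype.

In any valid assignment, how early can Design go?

day 2

Precedence pushes Design to at least day 2.
Design at day 2 is achievable: Audit in day 1, Design in day 2, Plan in day 1, Triage in day 1, Prototype in day 2, Handover in day 3, Docs in day 3, Research in day 1, Build in day 1.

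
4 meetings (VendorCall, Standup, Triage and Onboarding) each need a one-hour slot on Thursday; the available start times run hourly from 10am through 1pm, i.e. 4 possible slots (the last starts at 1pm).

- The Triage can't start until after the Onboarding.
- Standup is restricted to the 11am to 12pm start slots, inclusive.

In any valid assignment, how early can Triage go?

Precedence pushes Triage to at least 11am.
Triage at 11am is achievable: Onboarding=10am; VendorCall=10am; Triage=11am; Standup=11am.

11am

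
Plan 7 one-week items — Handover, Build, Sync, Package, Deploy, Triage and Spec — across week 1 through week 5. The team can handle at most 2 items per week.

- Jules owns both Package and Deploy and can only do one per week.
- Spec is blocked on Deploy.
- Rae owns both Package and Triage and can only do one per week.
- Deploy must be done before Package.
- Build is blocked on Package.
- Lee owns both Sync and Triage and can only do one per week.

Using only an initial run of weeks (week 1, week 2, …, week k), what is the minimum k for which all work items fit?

4

The precedence chain requires at least 3 distinct weeks.
With at most 2 per week and 7 work items, at least 4 weeks are needed.
4 works (last occupied week: week 4): for example Deploy in week 1; Triage in week 4; Spec in week 2; Package in week 2; Handover in week 1; Sync in week 3; Build in week 3.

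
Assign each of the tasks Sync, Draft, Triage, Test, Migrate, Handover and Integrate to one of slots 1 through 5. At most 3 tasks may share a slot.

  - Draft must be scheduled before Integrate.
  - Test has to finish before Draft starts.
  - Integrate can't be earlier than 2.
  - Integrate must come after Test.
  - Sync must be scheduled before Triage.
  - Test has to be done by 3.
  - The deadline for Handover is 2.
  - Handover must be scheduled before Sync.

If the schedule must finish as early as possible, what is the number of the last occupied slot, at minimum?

The precedence chain requires at least 3 distinct slots.
With at most 3 per slot and 7 tasks, at least 3 slots are needed.
3 works (last occupied slot: 3): for example Test=1; Integrate=3; Sync=2; Handover=1; Triage=3; Migrate=1; Draft=2.

3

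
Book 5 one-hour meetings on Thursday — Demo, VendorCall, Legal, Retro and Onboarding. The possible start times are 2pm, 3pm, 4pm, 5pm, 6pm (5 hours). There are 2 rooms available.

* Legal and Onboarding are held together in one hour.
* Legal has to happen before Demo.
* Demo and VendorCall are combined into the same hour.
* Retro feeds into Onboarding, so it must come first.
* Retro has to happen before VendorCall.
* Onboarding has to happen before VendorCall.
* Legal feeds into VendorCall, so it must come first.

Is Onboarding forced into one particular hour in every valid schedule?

No

Onboarding can be 3pm (e.g. Retro=2pm, Legal=3pm, Onboarding=3pm, Demo=4pm, VendorCall=4pm) or 4pm (e.g. Legal -> 4pm; VendorCall -> 5pm; Retro -> 2pm; Demo -> 5pm; Onboarding -> 4pm).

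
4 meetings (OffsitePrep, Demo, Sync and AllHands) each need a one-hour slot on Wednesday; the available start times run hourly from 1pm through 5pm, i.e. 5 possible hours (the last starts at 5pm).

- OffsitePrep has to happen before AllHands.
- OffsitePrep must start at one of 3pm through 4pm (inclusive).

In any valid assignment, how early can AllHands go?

4pm

Precedence pushes AllHands to at least 4pm.
AllHands at 4pm is achievable: Sync -> 1pm; Demo -> 1pm; OffsitePrep -> 3pm; AllHands -> 4pm.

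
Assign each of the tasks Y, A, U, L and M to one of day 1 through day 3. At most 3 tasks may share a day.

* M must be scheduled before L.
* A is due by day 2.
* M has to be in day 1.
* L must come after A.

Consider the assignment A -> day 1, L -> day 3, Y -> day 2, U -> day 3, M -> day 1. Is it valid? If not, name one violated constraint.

A is due by day 2 — holds.
L must come after A — holds.
M must be scheduled before L — holds.
At most 3 tasks may share a day — holds.
M has to be in day 1 — holds.

Yes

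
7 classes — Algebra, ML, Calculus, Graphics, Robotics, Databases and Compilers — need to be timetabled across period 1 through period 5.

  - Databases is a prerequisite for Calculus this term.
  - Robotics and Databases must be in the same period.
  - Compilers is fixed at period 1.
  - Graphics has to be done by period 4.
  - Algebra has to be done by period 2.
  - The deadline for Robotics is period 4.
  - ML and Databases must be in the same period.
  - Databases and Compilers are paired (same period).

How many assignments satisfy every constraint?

Splitting on Algebra: it can be period 1 (16), period 2 (16). Listing each branch's schedules as (ML, Calculus, Graphics, Robotics, Databases, Compilers) by period number:
Algebra=period 1: (1,2,1,1,1,1) (1,2,2,1,1,1) (1,2,3,1,1,1) (1,2,4,1,1,1) (1,3,1,1,1,1) (1,3,2,1,1,1) (1,3,3,1,1,1) (1,3,4,1,1,1) (1,4,1,1,1,1) (1,4,2,1,1,1) (1,4,3,1,1,1) (1,4,4,1,1,1) (1,5,1,1,1,1) (1,5,2,1,1,1) (1,5,3,1,1,1) (1,5,4,1,1,1) — 16.
Algebra=period 2: (1,2,1,1,1,1) (1,2,2,1,1,1) (1,2,3,1,1,1) (1,2,4,1,1,1) (1,3,1,1,1,1) (1,3,2,1,1,1) (1,3,3,1,1,1) (1,3,4,1,1,1) (1,4,1,1,1,1) (1,4,2,1,1,1) (1,4,3,1,1,1) (1,4,4,1,1,1) (1,5,1,1,1,1) (1,5,2,1,1,1) (1,5,3,1,1,1) (1,5,4,1,1,1) — 16.
Summing: 16 + 16 = 32.

32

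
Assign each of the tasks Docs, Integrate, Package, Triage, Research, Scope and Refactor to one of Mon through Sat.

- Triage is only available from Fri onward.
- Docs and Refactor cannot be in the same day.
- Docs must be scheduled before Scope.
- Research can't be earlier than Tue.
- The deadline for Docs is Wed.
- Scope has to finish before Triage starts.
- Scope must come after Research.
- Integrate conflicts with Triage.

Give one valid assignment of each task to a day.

Integrate in Mon, Scope in Wed, Package in Mon, Triage in Fri, Docs in Mon, Research in Tue, Refactor in Tue

Checking: Docs(Mon) before Scope(Wed); Scope(Wed) before Triage(Fri); Research(Tue) before Scope(Wed); Integrate(Mon) != Triage(Fri); Docs(Mon) != Refactor(Tue); Triage=Fri in [Fri,Sat]; Docs=Mon in [Mon,Wed]; Research=Tue in [Tue,Sat].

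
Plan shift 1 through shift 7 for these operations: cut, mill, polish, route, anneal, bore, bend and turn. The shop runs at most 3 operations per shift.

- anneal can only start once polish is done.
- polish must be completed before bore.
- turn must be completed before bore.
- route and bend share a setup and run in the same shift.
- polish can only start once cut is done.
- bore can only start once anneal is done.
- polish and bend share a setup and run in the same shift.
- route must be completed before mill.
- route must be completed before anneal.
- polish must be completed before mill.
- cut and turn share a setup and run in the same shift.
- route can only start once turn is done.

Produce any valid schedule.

cut=shift 1; mill=shift 3; anneal=shift 3; turn=shift 1; polish=shift 2; bend=shift 2; bore=shift 4; route=shift 2

Checking: cut(shift 1) before polish(shift 2); turn(shift 1) before route(shift 2); route(shift 2) before mill(shift 3); turn(shift 1) before bore(shift 4); anneal(shift 3) before bore(shift 4); polish(shift 2) before anneal(shift 3); route(shift 2) before anneal(shift 3); polish(shift 2) before bore(shift 4); polish(shift 2) before mill(shift 3); route = bend = shift 2; polish = bend = shift 2; cut = turn = shift 1; max 3 per shift (cap 3).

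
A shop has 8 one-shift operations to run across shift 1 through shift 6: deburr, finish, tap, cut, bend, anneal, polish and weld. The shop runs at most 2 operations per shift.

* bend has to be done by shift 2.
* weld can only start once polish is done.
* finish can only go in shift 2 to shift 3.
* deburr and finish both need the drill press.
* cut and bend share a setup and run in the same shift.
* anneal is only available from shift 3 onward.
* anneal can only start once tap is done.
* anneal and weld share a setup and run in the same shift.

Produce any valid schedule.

polish=shift 3, finish=shift 2, weld=shift 4, cut=shift 1, tap=shift 2, anneal=shift 4, deburr=shift 3, bend=shift 1

Checking: polish(shift 3) before weld(shift 4); tap(shift 2) before anneal(shift 4); deburr(shift 3) != finish(shift 2); cut = bend = shift 1; anneal = weld = shift 4; finish=shift 2 in [shift 2,shift 3]; anneal=shift 4 in [shift 3,shift 6]; bend=shift 1 in [shift 1,shift 2]; max 2 per shift (cap 2).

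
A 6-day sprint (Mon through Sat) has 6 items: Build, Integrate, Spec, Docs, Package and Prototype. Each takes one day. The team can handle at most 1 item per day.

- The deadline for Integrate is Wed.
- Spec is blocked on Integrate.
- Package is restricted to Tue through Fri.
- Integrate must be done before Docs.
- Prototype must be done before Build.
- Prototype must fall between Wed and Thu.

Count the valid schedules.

24

Splitting on Build: it can be Thu (4), Fri (8), Sat (12). Listing each branch's schedules as (Integrate, Spec, Docs, Package, Prototype):
Build=Thu: (Mon,Tue,Sat,Fri,Wed) (Mon,Fri,Sat,Tue,Wed) (Mon,Sat,Tue,Fri,Wed) (Mon,Sat,Fri,Tue,Wed) — 4.
Build=Fri: (Mon,Tue,Sat,Wed,Thu) (Mon,Tue,Sat,Thu,Wed) (Mon,Wed,Sat,Tue,Thu) (Mon,Thu,Sat,Tue,Wed) (Mon,Sat,Tue,Wed,Thu) (Mon,Sat,Tue,Thu,Wed) (Mon,Sat,Wed,Tue,Thu) (Mon,Sat,Thu,Tue,Wed) — 8.
Build=Sat: (Mon,Tue,Wed,Fri,Thu) (Mon,Tue,Thu,Fri,Wed) (Mon,Tue,Fri,Wed,Thu) (Mon,Tue,Fri,Thu,Wed) (Mon,Wed,Tue,Fri,Thu) (Mon,Wed,Fri,Tue,Thu) (Mon,Thu,Tue,Fri,Wed) (Mon,Thu,Fri,Tue,Wed) (Mon,Fri,Tue,Wed,Thu) (Mon,Fri,Tue,Thu,Wed) (Mon,Fri,Wed,Tue,Thu) (Mon,Fri,Thu,Tue,Wed) — 12.
Summing: 4 + 8 + 12 = 24.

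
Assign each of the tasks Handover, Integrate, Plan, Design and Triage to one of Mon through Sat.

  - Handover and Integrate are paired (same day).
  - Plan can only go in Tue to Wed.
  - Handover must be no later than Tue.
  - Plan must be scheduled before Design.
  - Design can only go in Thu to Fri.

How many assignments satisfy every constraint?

Splitting on Handover: it can be Mon (24), Tue (24). Listing each branch's schedules as (Integrate, Plan, Design, Triage):
Handover=Mon: (Mon,Tue,Thu,Mon) (Mon,Tue,Thu,Tue) (Mon,Tue,Thu,Wed) (Mon,Tue,Thu,Thu) (Mon,Tue,Thu,Fri) (Mon,Tue,Thu,Sat) (Mon,Tue,Fri,Mon) (Mon,Tue,Fri,Tue) (Mon,Tue,Fri,Wed) (Mon,Tue,Fri,Thu) (Mon,Tue,Fri,Fri) (Mon,Tue,Fri,Sat) (Mon,Wed,Thu,Mon) (Mon,Wed,Thu,Tue) (Mon,Wed,Thu,Wed) (Mon,Wed,Thu,Thu) (Mon,Wed,Thu,Fri) (Mon,Wed,Thu,Sat) (Mon,Wed,Fri,Mon) (Mon,Wed,Fri,Tue) (Mon,Wed,Fri,Wed) (Mon,Wed,Fri,Thu) (Mon,Wed,Fri,Fri) (Mon,Wed,Fri,Sat) — 24.
Handover=Tue: (Tue,Tue,Thu,Mon) (Tue,Tue,Thu,Tue) (Tue,Tue,Thu,Wed) (Tue,Tue,Thu,Thu) (Tue,Tue,Thu,Fri) (Tue,Tue,Thu,Sat) (Tue,Tue,Fri,Mon) (Tue,Tue,Fri,Tue) (Tue,Tue,Fri,Wed) (Tue,Tue,Fri,Thu) (Tue,Tue,Fri,Fri) (Tue,Tue,Fri,Sat) (Tue,Wed,Thu,Mon) (Tue,Wed,Thu,Tue) (Tue,Wed,Thu,Wed) (Tue,Wed,Thu,Thu) (Tue,Wed,Thu,Fri) (Tue,Wed,Thu,Sat) (Tue,Wed,Fri,Mon) (Tue,Wed,Fri,Tue) (Tue,Wed,Fri,Wed) (Tue,Wed,Fri,Thu) (Tue,Wed,Fri,Fri) (Tue,Wed,Fri,Sat) — 24.
Summing: 24 + 24 = 48.

48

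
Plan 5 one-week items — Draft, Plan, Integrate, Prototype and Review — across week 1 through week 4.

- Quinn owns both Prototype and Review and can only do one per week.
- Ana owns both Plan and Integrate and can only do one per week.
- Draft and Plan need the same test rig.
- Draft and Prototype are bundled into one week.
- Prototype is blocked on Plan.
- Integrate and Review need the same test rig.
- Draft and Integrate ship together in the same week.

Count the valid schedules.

18

Splitting on Draft: it can be week 2 (3), week 3 (6), week 4 (9). Listing each branch's schedules as (Plan, Integrate, Prototype, Review) by week number:
Draft=week 2: (1,2,2,1) (1,2,2,3) (1,2,2,4) — 3.
Draft=week 3: (1,3,3,1) (1,3,3,2) (1,3,3,4) (2,3,3,1) (2,3,3,2) (2,3,3,4) — 6.
Draft=week 4: (1,4,4,1) (1,4,4,2) (1,4,4,3) (2,4,4,1) (2,4,4,2) (2,4,4,3) (3,4,4,1) (3,4,4,2) (3,4,4,3) — 9.
Summing: 3 + 6 + 9 = 18.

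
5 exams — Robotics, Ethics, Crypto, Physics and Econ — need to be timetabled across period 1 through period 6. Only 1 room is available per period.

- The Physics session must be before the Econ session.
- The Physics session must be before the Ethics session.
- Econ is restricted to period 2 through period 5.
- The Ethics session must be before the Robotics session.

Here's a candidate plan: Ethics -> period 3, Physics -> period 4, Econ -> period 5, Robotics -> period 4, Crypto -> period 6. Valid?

The Ethics session must be before the Robotics session — holds.
Econ is restricted to period 2 through period 5 — holds.
The Physics session must be before the Econ session — holds.
Only 1 room is available per period — violated.
The Physics session must be before the Ethics session — violated.

No. Only 1 room is available per period is not satisfied.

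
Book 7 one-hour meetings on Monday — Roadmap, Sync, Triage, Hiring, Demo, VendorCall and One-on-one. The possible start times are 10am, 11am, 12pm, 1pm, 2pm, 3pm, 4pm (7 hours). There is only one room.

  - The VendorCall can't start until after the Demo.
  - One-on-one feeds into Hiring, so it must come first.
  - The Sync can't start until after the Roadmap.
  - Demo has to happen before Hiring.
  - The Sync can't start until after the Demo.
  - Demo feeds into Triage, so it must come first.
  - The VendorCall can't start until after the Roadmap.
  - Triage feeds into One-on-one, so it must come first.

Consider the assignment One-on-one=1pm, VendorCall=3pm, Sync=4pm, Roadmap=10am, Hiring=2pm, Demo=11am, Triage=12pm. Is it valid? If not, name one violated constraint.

Valid

Demo has to happen before Hiring — holds.
Triage feeds into One-on-one, so it must come first — holds.
The VendorCall can't start until after the Roadmap — holds.
One-on-one feeds into Hiring, so it must come first — holds.
There is only one room — holds.
Demo feeds into Triage, so it must come first — holds.
The Sync can't start until after the Demo — holds.
The Sync can't start until after the Roadmap — holds.
The VendorCall can't start until after the Demo — holds.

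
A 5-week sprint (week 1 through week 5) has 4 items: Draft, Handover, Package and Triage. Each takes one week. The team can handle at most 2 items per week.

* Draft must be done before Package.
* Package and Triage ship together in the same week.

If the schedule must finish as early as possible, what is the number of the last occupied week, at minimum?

2

The precedence chain requires at least 2 distinct weeks.
With at most 2 per week and 4 work items, at least 2 weeks are needed.
2 works (last occupied week: week 2): for example Triage -> week 2; Handover -> week 1; Draft -> week 1; Package -> week 2.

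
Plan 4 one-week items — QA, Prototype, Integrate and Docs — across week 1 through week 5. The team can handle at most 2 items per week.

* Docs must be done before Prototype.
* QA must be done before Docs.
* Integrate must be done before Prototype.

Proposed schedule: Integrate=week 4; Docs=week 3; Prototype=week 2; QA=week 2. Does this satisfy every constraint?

Integrate must be done before Prototype — violated.
QA must be done before Docs — holds.
The team can handle at most 2 items per week — holds.
Docs must be done before Prototype — violated.

No. Integrate must be done before Prototype is not satisfied.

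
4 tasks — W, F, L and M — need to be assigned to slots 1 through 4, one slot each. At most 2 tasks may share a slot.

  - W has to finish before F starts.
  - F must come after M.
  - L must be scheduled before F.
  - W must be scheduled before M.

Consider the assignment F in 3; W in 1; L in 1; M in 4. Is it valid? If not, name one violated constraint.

No. F must come after M is not satisfied.

W has to finish before F starts — holds.
L must be scheduled before F — holds.
F must come after M — violated.
W must be scheduled before M — holds.
At most 2 tasks may share a slot — holds.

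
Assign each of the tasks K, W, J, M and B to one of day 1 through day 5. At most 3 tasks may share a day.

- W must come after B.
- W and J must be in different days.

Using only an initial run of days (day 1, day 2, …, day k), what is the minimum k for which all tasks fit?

The precedence chain requires at least 2 distinct days.
With at most 3 per day and 5 tasks, at least 2 days are needed.
2 works (last occupied day: day 2): for example B -> day 1; J -> day 1; W -> day 2; K -> day 1; M -> day 2.

2 days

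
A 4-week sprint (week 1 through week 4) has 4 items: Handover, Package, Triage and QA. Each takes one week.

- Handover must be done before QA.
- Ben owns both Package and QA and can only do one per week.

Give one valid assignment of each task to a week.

Triage=week 1; Package=week 1; QA=week 2; Handover=week 1

Checking: Handover(week 1) before QA(week 2); Package(week 1) != QA(week 2).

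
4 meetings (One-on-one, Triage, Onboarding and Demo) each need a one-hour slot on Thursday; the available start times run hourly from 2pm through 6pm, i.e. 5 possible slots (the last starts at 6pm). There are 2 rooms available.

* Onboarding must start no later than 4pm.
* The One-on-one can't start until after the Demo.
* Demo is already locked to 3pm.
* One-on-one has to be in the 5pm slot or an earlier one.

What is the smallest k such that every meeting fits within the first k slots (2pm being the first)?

3 slots

The precedence chain requires at least 2 distinct slots.
With at most 2 per slot and 4 meetings, at least 2 slots are needed.
Propagating the time windows through the other constraints, One-on-one can't land before 4pm — that is slot 3 counting from 2pm — so the schedule must run through at least 3 slots.
3 works (last occupied slot: 4pm): for example Onboarding=2pm; Demo=3pm; One-on-one=4pm; Triage=2pm.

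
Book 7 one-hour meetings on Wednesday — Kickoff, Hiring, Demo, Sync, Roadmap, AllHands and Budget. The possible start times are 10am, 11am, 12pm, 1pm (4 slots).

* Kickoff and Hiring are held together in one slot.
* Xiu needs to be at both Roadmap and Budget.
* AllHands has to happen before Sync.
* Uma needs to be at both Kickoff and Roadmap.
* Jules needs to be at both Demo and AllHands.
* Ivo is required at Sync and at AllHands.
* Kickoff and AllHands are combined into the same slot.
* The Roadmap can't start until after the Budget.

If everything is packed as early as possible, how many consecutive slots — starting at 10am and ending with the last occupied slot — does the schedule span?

The precedence chain requires at least 2 distinct slots.
2 works (last occupied slot: 11am): for example Demo -> 11am, Hiring -> 10am, Roadmap -> 11am, Kickoff -> 10am, AllHands -> 10am, Budget -> 10am, Sync -> 11am.

2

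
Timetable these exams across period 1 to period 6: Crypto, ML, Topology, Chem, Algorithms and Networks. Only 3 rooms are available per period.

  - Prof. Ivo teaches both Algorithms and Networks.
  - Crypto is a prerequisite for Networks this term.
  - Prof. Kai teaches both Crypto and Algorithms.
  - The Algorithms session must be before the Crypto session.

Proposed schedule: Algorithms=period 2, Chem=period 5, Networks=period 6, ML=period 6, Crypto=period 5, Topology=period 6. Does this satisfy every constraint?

Yes

Only 3 rooms are available per period — holds.
Prof. Ivo teaches both Algorithms and Networks — holds.
The Algorithms session must be before the Crypto session — holds.
Crypto is a prerequisite for Networks this term — holds.
Prof. Kai teaches both Crypto and Algorithms — holds.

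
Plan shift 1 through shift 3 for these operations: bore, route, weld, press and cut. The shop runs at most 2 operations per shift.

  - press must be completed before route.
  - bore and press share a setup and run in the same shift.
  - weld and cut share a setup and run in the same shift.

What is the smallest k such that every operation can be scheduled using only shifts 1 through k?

The precedence chain requires at least 2 distinct shifts.
With at most 2 per shift and 5 operations, at least 3 shifts are needed.
3 works (last occupied shift: shift 3): for example weld -> shift 3, bore -> shift 1, cut -> shift 3, route -> shift 2, press -> shift 1.

3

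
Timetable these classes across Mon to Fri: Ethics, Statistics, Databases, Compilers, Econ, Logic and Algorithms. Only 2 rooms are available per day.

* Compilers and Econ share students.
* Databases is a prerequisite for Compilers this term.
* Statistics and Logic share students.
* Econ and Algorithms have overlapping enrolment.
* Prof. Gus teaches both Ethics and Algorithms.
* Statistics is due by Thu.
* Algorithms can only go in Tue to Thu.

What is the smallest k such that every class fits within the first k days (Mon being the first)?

4 days

The precedence chain requires at least 2 distinct days.
With at most 2 per day and 7 classes, at least 4 days are needed.
4 works (last occupied day: Thu): for example Logic in Thu, Compilers in Tue, Databases in Mon, Econ in Wed, Statistics in Wed, Ethics in Mon, Algorithms in Tue.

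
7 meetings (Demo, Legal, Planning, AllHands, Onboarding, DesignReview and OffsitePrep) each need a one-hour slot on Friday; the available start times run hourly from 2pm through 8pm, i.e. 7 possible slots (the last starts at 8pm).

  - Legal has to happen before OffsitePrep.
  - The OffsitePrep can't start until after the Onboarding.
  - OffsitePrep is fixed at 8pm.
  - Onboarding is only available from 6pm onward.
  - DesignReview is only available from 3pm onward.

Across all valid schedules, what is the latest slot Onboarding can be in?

7pm

Onboarding is available from 6pm; downstream work caps Onboarding at 7pm.
Onboarding at 7pm is achievable: Legal -> 2pm; Planning -> 2pm; Onboarding -> 7pm; OffsitePrep -> 8pm; DesignReview -> 3pm; Demo -> 2pm; AllHands -> 2pm.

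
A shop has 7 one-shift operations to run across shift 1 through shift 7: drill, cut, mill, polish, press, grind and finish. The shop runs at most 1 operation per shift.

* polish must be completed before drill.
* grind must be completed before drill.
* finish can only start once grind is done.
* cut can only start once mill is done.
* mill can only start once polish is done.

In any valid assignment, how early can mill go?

Precedence pushes mill to at least shift 2; downstream work caps mill at shift 6.
mill at shift 2 is achievable: drill in shift 4, mill in shift 2, polish in shift 1, finish in shift 6, grind in shift 3, press in shift 7, cut in shift 5.

shift 2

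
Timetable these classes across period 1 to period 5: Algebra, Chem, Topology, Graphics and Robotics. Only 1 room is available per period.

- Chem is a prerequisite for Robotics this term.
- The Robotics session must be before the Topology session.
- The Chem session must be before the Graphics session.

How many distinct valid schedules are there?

15

Splitting on Algebra: it can be period 1 (3), period 2 (3), period 3 (3), period 4 (3), period 5 (3). Listing each branch's schedules as (Chem, Topology, Graphics, Robotics) by period number:
Algebra=period 1: (2,4,5,3) (2,5,3,4) (2,5,4,3) — 3.
Algebra=period 2: (1,4,5,3) (1,5,3,4) (1,5,4,3) — 3.
Algebra=period 3: (1,4,5,2) (1,5,2,4) (1,5,4,2) — 3.
Algebra=period 4: (1,3,5,2) (1,5,2,3) (1,5,3,2) — 3.
Algebra=period 5: (1,3,4,2) (1,4,2,3) (1,4,3,2) — 3.
Summing: 3 + 3 + 3 + 3 + 3 = 15.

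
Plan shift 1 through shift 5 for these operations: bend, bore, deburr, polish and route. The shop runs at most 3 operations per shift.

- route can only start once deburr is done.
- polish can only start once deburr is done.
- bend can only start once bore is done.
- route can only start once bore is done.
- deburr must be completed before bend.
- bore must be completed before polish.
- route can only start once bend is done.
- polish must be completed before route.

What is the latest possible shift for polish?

Precedence pushes polish to at least shift 2; downstream work caps polish at shift 4.
polish at shift 4 is achievable: route -> shift 5, polish -> shift 4, deburr -> shift 1, bend -> shift 2, bore -> shift 1.

shift 4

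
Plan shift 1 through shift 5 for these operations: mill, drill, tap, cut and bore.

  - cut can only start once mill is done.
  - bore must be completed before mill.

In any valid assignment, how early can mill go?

Precedence pushes mill to at least shift 2; downstream work caps mill at shift 4.
mill at shift 2 is achievable: cut -> shift 3; bore -> shift 1; drill -> shift 1; tap -> shift 1; mill -> shift 2.

shift 2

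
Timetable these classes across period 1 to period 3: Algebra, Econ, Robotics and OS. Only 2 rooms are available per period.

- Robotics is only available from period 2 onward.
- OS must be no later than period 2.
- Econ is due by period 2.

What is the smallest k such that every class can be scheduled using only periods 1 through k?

With at most 2 per period and 4 classes, at least 2 periods are needed.
Robotics can't be placed before period 2, so the schedule must run through at least period 2.
2 works (last occupied period: period 2): for example OS=period 2, Econ=period 1, Robotics=period 2, Algebra=period 1.

2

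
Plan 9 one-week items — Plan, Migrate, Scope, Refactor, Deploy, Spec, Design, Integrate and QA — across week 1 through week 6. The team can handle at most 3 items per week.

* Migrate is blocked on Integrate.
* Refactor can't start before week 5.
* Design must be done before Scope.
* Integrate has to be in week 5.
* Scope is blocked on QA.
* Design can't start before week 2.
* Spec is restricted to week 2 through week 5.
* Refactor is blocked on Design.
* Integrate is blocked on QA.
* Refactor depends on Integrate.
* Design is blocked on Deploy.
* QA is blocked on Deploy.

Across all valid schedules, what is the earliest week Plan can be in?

Plan at week 1 is achievable: Migrate -> week 6; Integrate -> week 5; QA -> week 2; Scope -> week 3; Plan -> week 1; Refactor -> week 6; Deploy -> week 1; Design -> week 2; Spec -> week 2.

week 1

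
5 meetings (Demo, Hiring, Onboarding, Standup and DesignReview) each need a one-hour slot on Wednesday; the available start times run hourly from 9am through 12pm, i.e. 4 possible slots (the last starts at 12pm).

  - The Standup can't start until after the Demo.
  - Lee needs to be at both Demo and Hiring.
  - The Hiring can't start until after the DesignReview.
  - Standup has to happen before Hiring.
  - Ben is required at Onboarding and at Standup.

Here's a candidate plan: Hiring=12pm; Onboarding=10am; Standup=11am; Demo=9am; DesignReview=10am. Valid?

Valid

The Hiring can't start until after the DesignReview — holds.
The Standup can't start until after the Demo — holds.
Ben is required at Onboarding and at Standup — holds.
Lee needs to be at both Demo and Hiring — holds.
Standup has to happen before Hiring — holds.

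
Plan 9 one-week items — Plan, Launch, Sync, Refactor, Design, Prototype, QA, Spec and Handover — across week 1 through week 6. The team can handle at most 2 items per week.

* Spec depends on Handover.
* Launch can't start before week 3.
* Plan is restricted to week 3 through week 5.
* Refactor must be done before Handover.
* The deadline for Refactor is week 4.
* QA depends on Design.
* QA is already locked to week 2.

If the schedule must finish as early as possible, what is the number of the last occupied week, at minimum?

week 5

The precedence chain requires at least 3 distinct weeks.
With at most 2 per week and 9 work items, at least 5 weeks are needed.
5 works (last occupied week: week 5): for example Sync -> week 4, Refactor -> week 1, Prototype -> week 5, Spec -> week 4, Launch -> week 3, QA -> week 2, Plan -> week 3, Design -> week 1, Handover -> week 2.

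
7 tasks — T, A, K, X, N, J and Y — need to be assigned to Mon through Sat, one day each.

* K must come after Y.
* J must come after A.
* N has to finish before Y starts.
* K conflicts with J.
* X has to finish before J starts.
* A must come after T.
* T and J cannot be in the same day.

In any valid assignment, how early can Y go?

Tue

Precedence pushes Y to at least Tue; downstream work caps Y at Fri.
Y at Tue is achievable: N -> Mon, A -> Tue, K -> Thu, Y -> Tue, J -> Wed, X -> Mon, T -> Mon.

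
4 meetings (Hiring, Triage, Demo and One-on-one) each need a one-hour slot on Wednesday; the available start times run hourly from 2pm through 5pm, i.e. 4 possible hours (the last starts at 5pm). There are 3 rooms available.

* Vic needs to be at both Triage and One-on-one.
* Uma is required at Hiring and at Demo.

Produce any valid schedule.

Triage=2pm, Hiring=2pm, One-on-one=3pm, Demo=3pm

Checking: Triage(2pm) != One-on-one(3pm); Hiring(2pm) != Demo(3pm); max 2 per hour (cap 3).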